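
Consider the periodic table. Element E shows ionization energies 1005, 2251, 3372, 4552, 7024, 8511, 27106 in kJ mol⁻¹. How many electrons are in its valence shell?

6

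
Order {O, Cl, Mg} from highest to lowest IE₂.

After 1 electron has been removed, what remains? O⁺ still has 5 valence electrons; Cl⁺ still has 6 valence electrons; Mg⁺ still has 1 valence electron.
All are still removing valence electrons, so compare the +1 ions as you would atoms: IE_2 generally rises across a period (higher Z_eff) and falls down a group (larger shell), subject to the usual subshell exceptions.
Valence configurations: O⁺ [He]2s²2p³, Cl⁺ [Ne]3s²3p⁴, Mg⁺ [Ne]3s¹.
Tabulated IE_2 (kJ/mol): O 3388, Cl 2298, Mg 1451.
Overall IE_2 order: Mg < Cl < O.

O > Cl > Mg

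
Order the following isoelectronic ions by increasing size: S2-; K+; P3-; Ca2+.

All of these have 18 electrons, so size is governed by nuclear charge alone: the more protons, the stronger the pull on the same electron cloud, and the smaller the ion.
Nuclear charges: Ca2+ (Z=20), K+ (Z=19), S2- (Z=16), P3- (Z=15).
Smallest to largest: Ca2+ < K+ < S2- < P3-.

Ca2+ < K+ < S2- < P3-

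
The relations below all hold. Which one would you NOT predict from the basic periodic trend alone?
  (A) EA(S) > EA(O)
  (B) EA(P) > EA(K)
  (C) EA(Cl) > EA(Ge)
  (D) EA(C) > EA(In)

(A)

The general trend: electron affinity increases across a period and decreases down a group.
(A) S (period 3, group 16) vs O (period 2, group 16): the stated order contradicts the simple trend.
(B) P (period 3, group 15) vs K (period 4, group 1): the stated order agrees with the simple trend.
(C) Cl (period 3, group 17) vs Ge (period 4, group 14): the stated order agrees with the simple trend.
(D) C (period 2, group 14) vs In (period 5, group 13): the stated order agrees with the simple trend.
The exception is (A): the compact 2p subshell of O repels the added electron more than S's larger 3p does.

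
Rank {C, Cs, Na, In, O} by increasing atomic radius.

C is in period 2, group 14; O is in period 2, group 16; Na is in period 3, group 1; In is in period 5, group 13; Cs is in period 6, group 1.
Radius decreases left→right (rising Z_eff, same n) and increases top→bottom (higher n).
Neither a single period nor a single group — weigh both effects.
C > O: both are in period 2; the period trend gives C the larger value.
In > C: both effects reinforce here, so In is clearly the larger of the two.
Na > In: period and group pull opposite ways; the across-period shift dominates (155 vs 142 pm).
Cs > Na: they share group 1; the group trend gives Cs the larger value.
For reference (pm): C 75, O 63, Na 155, In 142, Cs 232.
So from smallest to largest: O < C < In < Na < Cs.

O, C, In, Na, Cs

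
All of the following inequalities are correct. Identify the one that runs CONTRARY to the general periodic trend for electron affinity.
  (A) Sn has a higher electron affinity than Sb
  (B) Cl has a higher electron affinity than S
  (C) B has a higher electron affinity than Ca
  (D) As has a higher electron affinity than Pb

(A)

The general trend: electron affinity increases across a period and decreases down a group.
(A) Sn (period 5, group 14) vs Sb (period 5, group 15): the stated order contradicts the simple trend.
(B) Cl (period 3, group 17) vs S (period 3, group 16): the stated order agrees with the simple trend.
(C) B (period 2, group 13) vs Ca (period 4, group 2): the stated order agrees with the simple trend.
(D) As (period 4, group 15) vs Pb (period 6, group 14): the stated order agrees with the simple trend.
The exception is (A): adding an electron to Sb's half-filled 5p³ is unfavourable, so Sn has the more exothermic EA.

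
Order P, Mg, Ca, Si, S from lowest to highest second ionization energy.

After 1 electron has been removed, what remains? P⁺ still has 4 valence electrons; Mg⁺ still has 1 valence electron; Ca⁺ still has 1 valence electron; Si⁺ still has 3 valence electrons; S⁺ still has 5 valence electrons.
All are still removing valence electrons, so compare the +1 ions as you would atoms: IE_2 generally rises across a period (higher Z_eff) and falls down a group (larger shell), subject to the usual subshell exceptions.
Valence configurations: P⁺ [Ne]3s²3p², Mg⁺ [Ne]3s¹, Ca⁺ [Ar]4s¹, Si⁺ [Ne]3s²3p¹, S⁺ [Ne]3s²3p³.
Approximate IE_2 values (kJ/mol): P 1907, Mg 1451, Ca 1145, Si 1577, S 2252.
Overall IE_2 order: Ca < Mg < Si < P < S.

Ca < Mg < Si < P < S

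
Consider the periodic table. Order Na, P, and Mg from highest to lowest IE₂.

Na > P > Mg

After 1 electron has been removed, what remains? Na⁺ is the bare [Ne] core; P⁺ still has 4 valence electrons; Mg⁺ still has 1 valence electron.
Pulling an electron out of a noble-gas core costs far more than removing a remaining valence electron, so Na sits at the high end of IE_2.
Valence configurations: P⁺ [Ne]3s²3p², Mg⁺ [Ne]3s¹.
Approximate IE_2 values (kJ/mol): Na 4562, P 1907, Mg 1451.
Overall IE_2 order: Mg < P < Na.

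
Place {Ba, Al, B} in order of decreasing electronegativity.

B > Al > Ba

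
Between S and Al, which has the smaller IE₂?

IE_2 is the cost of taking one more electron from the +1 cation: S⁺ still has 5 valence electrons; Al⁺ still has 2 valence electrons.
All are still removing valence electrons, so compare the +1 ions as you would atoms: IE_2 generally rises across a period (higher Z_eff) and falls down a group (larger shell), subject to the usual subshell exceptions.
Valence configurations: S⁺ [Ne]3s²3p³, Al⁺ [Ne]3s².
Approximate IE_2 values (kJ/mol): S 2252, Al 1817.
So the second ionization energies run Al < S.

Al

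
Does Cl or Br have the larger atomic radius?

Cl is in period 3, group 17; Br is in period 4, group 17.
Radius decreases left→right (rising Z_eff, same n) and increases top→bottom (higher n).
All are in group 17, so atomic radius increases down the group.
So Br has the larger atomic radius (Br > Cl).

Br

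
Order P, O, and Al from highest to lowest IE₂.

The second ionization energy removes an electron from the +1 ion. For each element: P⁺ still has 4 valence electrons; O⁺ still has 5 valence electrons; Al⁺ still has 2 valence electrons.
All are still removing valence electrons, so compare the +1 ions as you would atoms: IE_2 generally rises across a period (higher Z_eff) and falls down a group (larger shell), subject to the usual subshell exceptions.
Valence configurations: P⁺ [Ne]3s²3p², O⁺ [He]2s²2p³, Al⁺ [Ne]3s².
Approximate IE_2 values (kJ/mol): P 1907, O 3388, Al 1817.
Hence IE_2: Al < P < O.

O, P, Al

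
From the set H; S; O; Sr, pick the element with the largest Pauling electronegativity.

O

H is in period 1, group 1; O is in period 2, group 16; S is in period 3, group 16; Sr is in period 5, group 2.
Electronegativity increases across a period and decreases down a group, tracking effective nuclear charge and atomic size.
These span different periods and groups, so the two trends combine.
H > Sr: period and group pull opposite ways; the down-group shift dominates (2.20 vs 0.95).
S > H: period and group pull opposite ways; the across-period shift dominates (2.58 vs 2.20).
O > S: they share group 16; the group trend gives O the larger value.
Tabulated electronegativity (Pauling): H 2.20, O 3.44, S 2.58, Sr 0.95.
The largest Pauling electronegativity among these belongs to O.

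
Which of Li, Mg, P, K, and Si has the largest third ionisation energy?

Consider each +2 ion: Li²⁺ is already 1 electron into the core; Mg²⁺ is the bare [Ne] core; P²⁺ still has 3 valence electrons; K²⁺ is already 1 electron into the core; Si²⁺ still has 2 valence electrons.
Breaking into a closed-shell core is much more expensive than removing a leftover valence electron — K, Mg and Li have the largest IE_3 here.
Valence configurations: P²⁺ [Ne]3s²3p¹, Si²⁺ [Ne]3s².
P²⁺ loses a lone 3p electron whereas Si²⁺ must break into a filled 3s² pair, so IE_3(Si) > IE_3(P) even though P has the higher nuclear charge.
The numbers (kJ/mol): Li 11815, Mg 7733, P 2914, K 4420, Si 3232.
Putting it together, IE_3: P < Si < K < Mg < Li.

Li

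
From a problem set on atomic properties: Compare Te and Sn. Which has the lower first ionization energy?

Sn is in period 5, group 14; Te is in period 5, group 16.
IE₁ increases left→right with effective nuclear charge and decreases top→bottom as the valence shell moves farther out.
All lie in period 5, so first ionization energy increases left to right.
So Sn has the lower first ionization energy (Sn < Te).

Sn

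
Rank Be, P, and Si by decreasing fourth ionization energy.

Be > P > Si

Consider each +3 ion: Be³⁺ is already 1 electron into the core; P³⁺ still has 2 valence electrons; Si³⁺ still has 1 valence electron.
Core electrons are held far more tightly than valence electrons, so Be tops the IE_4 order.
Valence configurations: P³⁺ [Ne]3s², Si³⁺ [Ne]3s¹.
The numbers (kJ/mol): Be 21007, P 4964, Si 4356.
Putting it together, IE_4: Si < P < Be.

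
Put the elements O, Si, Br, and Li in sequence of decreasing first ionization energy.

Li is in period 2, group 1; O is in period 2, group 16; Si is in period 3, group 14; Br is in period 4, group 17.
IE₁ increases left→right with effective nuclear charge and decreases top→bottom as the valence shell moves farther out.
Here both period and group differ, so the two effects have to be weighed against each other.
Si > Li: period and group pull opposite ways; the across-period shift dominates (786 vs 520 kJ/mol).
Br > Si: period and group pull opposite ways; the across-period shift dominates (1140 vs 786 kJ/mol).
O > Br: the two effects oppose for this pair; the down-group effect wins (1314 vs 1140 kJ/mol).
Approximate values (kJ/mol): Li 520, O 1314, Si 786, Br 1140.
So from highest to lowest: O > Br > Si > Li.

O, Br, Si, Li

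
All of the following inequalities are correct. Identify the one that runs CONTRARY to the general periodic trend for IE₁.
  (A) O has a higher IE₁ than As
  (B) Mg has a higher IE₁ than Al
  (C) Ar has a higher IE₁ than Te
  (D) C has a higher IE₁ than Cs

The general trend: IE₁ increases across a period and decreases down a group.
(A) O (period 2, group 16) vs As (period 4, group 15): the stated order agrees with the simple trend.
(B) Mg (period 3, group 2) vs Al (period 3, group 13): the stated order contradicts the simple trend.
(C) Ar (period 3, group 18) vs Te (period 5, group 16): the stated order agrees with the simple trend.
(D) C (period 2, group 14) vs Cs (period 6, group 1): the stated order agrees with the simple trend.
The exception is (B): Al's single 3p electron is easier to remove than one from Mg's filled 3s².

(B)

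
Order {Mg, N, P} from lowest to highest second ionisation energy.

Consider each +1 ion: Mg⁺ still has 1 valence electron; N⁺ still has 4 valence electrons; P⁺ still has 4 valence electrons.
All are still removing valence electrons, so compare the +1 ions as you would atoms: IE_2 generally rises across a period (higher Z_eff) and falls down a group (larger shell), subject to the usual subshell exceptions.
Valence configurations: Mg⁺ [Ne]3s¹, N⁺ [He]2s²2p², P⁺ [Ne]3s²3p².
Approximate IE_2 values (kJ/mol): Mg 1451, N 2856, P 1907.
Putting it together, IE_2: Mg < P < N.

Mg, P, N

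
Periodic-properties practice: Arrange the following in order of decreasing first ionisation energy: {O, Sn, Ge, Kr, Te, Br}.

Kr > O > Br > Te > Ge > Sn

Removing the outermost electron gets harder across a period and easier down a group.
Neither a single period nor a single group — weigh both effects.
Ge > Sn: they share group 14; the group trend gives Ge the larger value.
Te > Ge: period and group pull opposite ways; the across-period shift dominates (869 vs 762 kJ/mol).
Br > Te: relative to Te, both the across-period and down-group shifts push Br's first ionization energy up.
O > Br: period and group pull opposite ways; the down-group shift dominates (1314 vs 1140 kJ/mol).
Kr > O: period and group pull opposite ways; the across-period shift dominates (1351 vs 1314 kJ/mol).
For reference (kJ/mol): O 1314, Ge 762, Br 1140, Kr 1351, Sn 709, Te 869.
So from highest to lowest: Kr > O > Br > Te > Ge > Sn.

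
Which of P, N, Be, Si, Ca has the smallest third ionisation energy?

After 2 electrons have been removed, what remains? P²⁺ still has 3 valence electrons; N²⁺ still has 3 valence electrons; Be²⁺ is the bare [He] core; Si²⁺ still has 2 valence electrons; Ca²⁺ is the bare [Ar] core.
Core electrons are held far more tightly than valence electrons, so Ca and Be top the IE_3 order.
Valence configurations: P²⁺ [Ne]3s²3p¹, N²⁺ [He]2s²2p¹, Si²⁺ [Ne]3s².
P²⁺ loses a lone 3p electron whereas Si²⁺ must break into a filled 3s² pair, so IE_3(Si) > IE_3(P) even though P has the higher nuclear charge.
The numbers (kJ/mol): P 2914, N 4578, Be 14849, Si 3232, Ca 4912.
Putting it together, IE_3: P < Si < N < Ca < Be.

P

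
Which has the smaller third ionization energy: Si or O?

Consider each +2 ion: Si²⁺ still has 2 valence electrons; O²⁺ still has 4 valence electrons.
All are still removing valence electrons, so compare the +2 ions as you would atoms: IE_3 generally rises across a period (higher Z_eff) and falls down a group (larger shell), subject to the usual subshell exceptions.
Valence configurations: Si²⁺ [Ne]3s², O²⁺ [He]2s²2p².
Approximate IE_3 values (kJ/mol): Si 3232, O 5300.
Putting it together, IE_3: Si < O.

Si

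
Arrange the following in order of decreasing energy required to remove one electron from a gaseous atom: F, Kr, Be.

Be is in period 2, group 2; F is in period 2, group 17; Kr is in period 4, group 18.
Removing the outermost electron gets harder across a period and easier down a group.
Neither a single period nor a single group — weigh both effects.
Kr > Be: the two effects oppose for this pair; the across-period effect wins (1351 vs 900 kJ/mol).
F > Kr: period and group pull opposite ways; the down-group shift dominates (1681 vs 1351 kJ/mol).
For reference (kJ/mol): Be 900, F 1681, Kr 1351.
So from highest to lowest: F > Kr > Be.

F > Kr > Be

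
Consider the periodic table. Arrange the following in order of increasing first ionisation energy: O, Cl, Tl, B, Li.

Removing the outermost electron gets harder across a period and easier down a group.
Here both period and group differ, so the two effects have to be weighed against each other.
Tl > Li: the two effects oppose for this pair; the across-period effect wins (589 vs 520 kJ/mol).
B > Tl: they share group 13; the group trend gives B the larger value.
Cl > B: the two effects oppose for this pair; the across-period effect wins (1251 vs 801 kJ/mol).
O > Cl: the two effects oppose for this pair; the down-group effect wins (1314 vs 1251 kJ/mol).
Approximate values (kJ/mol): Li 520, B 801, O 1314, Cl 1251, Tl 589.
So from lowest to highest: Li < Tl < B < Cl < O.

Li < Tl < B < Cl < O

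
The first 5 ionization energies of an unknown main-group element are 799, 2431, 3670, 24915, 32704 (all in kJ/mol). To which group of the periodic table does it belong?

Group 13

Look for the largest jump between consecutive ionization energies: IE4/IE3 ≈ 6.8, far larger than any earlier ratio.
That jump marks the point where a core electron is being removed. So the atom has 3 valence electrons.
A main-group element with 3 valence electrons is in group 13.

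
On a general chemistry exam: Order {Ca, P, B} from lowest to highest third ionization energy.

The third ionization energy removes an electron from the +2 ion. For each element: Ca²⁺ is the bare [Ar] core; P²⁺ still has 3 valence electrons; B²⁺ still has 1 valence electron.
Pulling an electron out of a noble-gas core costs far more than removing a remaining valence electron, so Ca sits at the high end of IE_3.
Valence configurations: P²⁺ [Ne]3s²3p¹, B²⁺ [He]2s¹.
The numbers (kJ/mol): Ca 4912, P 2914, B 3660.
Putting it together, IE_3: P < B < Ca.

P, B, Ca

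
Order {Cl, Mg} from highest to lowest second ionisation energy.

Cl > Mg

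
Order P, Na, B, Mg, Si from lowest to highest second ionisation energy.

IE_2 is the cost of taking one more electron from the +1 cation: P⁺ still has 4 valence electrons; Na⁺ is the bare [Ne] core; B⁺ still has 2 valence electrons; Mg⁺ still has 1 valence electron; Si⁺ still has 3 valence electrons.
Pulling an electron out of a noble-gas core costs far more than removing a remaining valence electron, so Na sits at the high end of IE_2.
Valence configurations: P⁺ [Ne]3s²3p², B⁺ [He]2s², Mg⁺ [Ne]3s¹, Si⁺ [Ne]3s²3p¹.
Tabulated IE_2 (kJ/mol): P 1907, Na 4562, B 2427, Mg 1451, Si 1577.
So the second ionization energies run Mg < Si < P < B < Na.

Mg < Si < P < B < Na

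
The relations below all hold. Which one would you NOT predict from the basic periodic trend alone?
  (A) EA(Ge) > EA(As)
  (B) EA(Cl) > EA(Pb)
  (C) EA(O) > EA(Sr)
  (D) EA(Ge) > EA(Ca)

The general trend: electron affinity increases across a period and decreases down a group.
(A) Ge (period 4, group 14) vs As (period 4, group 15): the stated order contradicts the simple trend.
(B) Cl (period 3, group 17) vs Pb (period 6, group 14): the stated order agrees with the simple trend.
(C) O (period 2, group 16) vs Sr (period 5, group 2): the stated order agrees with the simple trend.
(D) Ge (period 4, group 14) vs Ca (period 4, group 2): the stated order agrees with the simple trend.
The exception is (A): adding an electron to As's half-filled 4p³ is unfavourable, so Ge (4p²) has the more exothermic EA.

(A)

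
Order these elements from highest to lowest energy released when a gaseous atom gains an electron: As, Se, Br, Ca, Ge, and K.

Br, Se, Ge, As, K, Ca

K is in period 4, group 1; Ca is in period 4, group 2; Ge is in period 4, group 14; As is in period 4, group 15; Se is in period 4, group 16; Br is in period 4, group 17.
Adding an electron releases more energy for atoms nearer the top right (short of the noble gases).
All lie in period 4; the across-period trend (electron affinity increases left to right) applies, with the exception below.
Note the exception: K has a higher electron affinity than Ca, contrary to the simple trend — adding an electron to Ca (ns²) has to open a new, higher-energy np subshell, which is unfavourable.
Note the exception: Ge has a higher electron affinity than As, contrary to the simple trend — adding an electron to As's half-filled 4p³ is unfavourable, so Ge (4p²) has the more exothermic EA.
Tabulated electron affinity (kJ/mol): K 48, Ca 2, Ge 119, As 78, Se 195, Br 325.
So from highest to lowest: Br > Se > Ge > As > K > Ca.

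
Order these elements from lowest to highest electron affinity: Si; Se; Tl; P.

Si is in period 3, group 14; P is in period 3, group 15; Se is in period 4, group 16; Tl is in period 6, group 13.
Electron affinity generally becomes more exothermic across a period toward the halogens and less exothermic down a group.
Here both period and group differ, so the two effects have to be weighed against each other.
P > Tl: both effects reinforce here, so P is clearly the higher of the two.
Si > P: this pair runs against the simple trend — see the exception note.
Se > Si: the two effects oppose for this pair; the across-period effect wins (195 vs 134 kJ/mol).
Note the exception: Si has a higher electron affinity than P, contrary to the simple trend — adding an electron to P's half-filled 3p³ is unfavourable, so Si (3p²) has the more exothermic EA.
Tabulated electron affinity (kJ/mol): Si 134, P 72, Se 195, Tl 19.
So from lowest to highest: Tl < P < Si < Se.

Tl, P, Si, Se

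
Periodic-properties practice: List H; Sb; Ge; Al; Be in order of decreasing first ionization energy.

First ionization energy rises across a period (greater Z_eff holds electrons more tightly) and falls down a group (valence electrons are farther from the nucleus).
These sit on a diagonal, where the across-period and down-group effects partly cancel.
Ge > Al: period and group pull opposite ways; the across-period shift dominates (762 vs 578 kJ/mol).
Sb > Ge: period and group pull opposite ways; the across-period shift dominates (831 vs 762 kJ/mol).
Be > Sb: period and group pull opposite ways; the down-group shift dominates (900 vs 831 kJ/mol).
H > Be: period and group pull opposite ways; the down-group shift dominates (1312 vs 900 kJ/mol).
Tabulated first ionization energy (kJ/mol): H 1312, Be 900, Al 578, Ge 762, Sb 831.
So from highest to lowest: H > Be > Sb > Ge > Al.

H > Be > Sb > Ge > Al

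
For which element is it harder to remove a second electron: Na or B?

Na

The second ionization energy removes an electron from the +1 ion. For each element: Na⁺ is the bare [Ne] core; B⁺ still has 2 valence electrons.
Pulling an electron out of a noble-gas core costs far more than removing a remaining valence electron, so Na sits at the high end of IE_2.
Tabulated IE_2 (kJ/mol): Na 4562, B 2427.
So the second ionization energies run B < Na.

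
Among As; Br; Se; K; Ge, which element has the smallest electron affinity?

K

K is in period 4, group 1; Ge is in period 4, group 14; As is in period 4, group 15; Se is in period 4, group 16; Br is in period 4, group 17.
Adding an electron releases more energy for atoms nearer the top right (short of the noble gases).
All lie in period 4; the across-period trend (electron affinity increases left to right) applies, with the exception below.
Note the exception: Ge has a higher electron affinity than As, contrary to the simple trend — adding an electron to As's half-filled 4p³ is unfavourable, so Ge (4p²) has the more exothermic EA.
Tabulated electron affinity (kJ/mol): K 48, Ge 119, As 78, Se 195, Br 325.
The smallest electron affinity among these belongs to K.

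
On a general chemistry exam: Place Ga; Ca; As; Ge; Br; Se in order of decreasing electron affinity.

Br, Se, Ge, As, Ga, Ca

Ca is in period 4, group 2; Ga is in period 4, group 13; Ge is in period 4, group 14; As is in period 4, group 15; Se is in period 4, group 16; Br is in period 4, group 17.
Adding an electron releases more energy for atoms nearer the top right (short of the noble gases).
All lie in period 4; the across-period trend (electron affinity increases left to right) applies, with the exception below.
Note the exception: Ge has a higher electron affinity than As, contrary to the simple trend — adding an electron to As's half-filled 4p³ is unfavourable, so Ge (4p²) has the more exothermic EA.
For reference (kJ/mol): Ca 2, Ga 29, Ge 119, As 78, Se 195, Br 325.
So from highest to lowest: Br > Se > Ge > As > Ga > Ca.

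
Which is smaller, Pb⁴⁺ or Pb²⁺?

Pb⁴⁺

Both ions have Z = 82 protons, but Pb⁴⁺ has lost more electrons, so its remaining electrons feel a larger effective nuclear charge per electron and are pulled in more tightly.
Higher positive charge → smaller ion, so Pb²⁺ > Pb⁴⁺.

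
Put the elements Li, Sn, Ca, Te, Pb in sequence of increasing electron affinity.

Electron affinity generally becomes more exothermic across a period toward the halogens and less exothermic down a group.
Here both period and group differ, so the two effects have to be weighed against each other.
Pb > Ca: the two effects oppose for this pair; the across-period effect wins (35 vs 2 kJ/mol).
Li > Pb: period and group pull opposite ways; the down-group shift dominates (60 vs 35 kJ/mol).
Sn > Li: the two effects oppose for this pair; the across-period effect wins (107 vs 60 kJ/mol).
Te > Sn: Te lies to the right of Sn in period 5, so the across-period effect alone puts Te higher.
For reference (kJ/mol): Li 60, Ca 2, Sn 107, Te 190, Pb 35.
So from lowest to highest: Ca < Pb < Li < Sn < Te.

Ca < Pb < Li < Sn < Te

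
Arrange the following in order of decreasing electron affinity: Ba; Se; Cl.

Cl is in period 3, group 17; Se is in period 4, group 16; Ba is in period 6, group 2.
Adding an electron releases more energy for atoms nearer the top right (short of the noble gases).
Neither a single period nor a single group — weigh both effects.
Se > Ba: relative to Ba, both the across-period and down-group shifts push Se's electron affinity up.
Cl > Se: both effects reinforce here, so Cl is clearly the higher of the two.
For reference (kJ/mol): Cl 349, Se 195, Ba 14.
So from highest to lowest: Cl > Se > Ba.

Cl > Se > Ba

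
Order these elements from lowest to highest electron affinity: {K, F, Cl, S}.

K < S < F < Cl

F is in period 2, group 17; S is in period 3, group 16; Cl is in period 3, group 17; K is in period 4, group 1.
Electron affinity generally becomes more exothermic across a period toward the halogens and less exothermic down a group.
Here both period and group differ, so the two effects have to be weighed against each other.
S > K: both effects reinforce here, so S is clearly the higher of the two.
F > S: both effects reinforce here, so F is clearly the higher of the two.
Cl > F: this pair runs against the simple trend — see the exception note.
Note the exception: Cl has a higher electron affinity than F, contrary to the simple trend — F's small 2p subshell makes the incoming electron feel strong e⁻–e⁻ repulsion, so Cl actually releases more energy on gaining an electron.
Approximate values (kJ/mol): F 328, S 200, Cl 349, K 48.
So from lowest to highest: K < S < F < Cl.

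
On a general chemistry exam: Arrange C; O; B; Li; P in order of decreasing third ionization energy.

The third ionization energy removes an electron from the +2 ion. For each element: C²⁺ still has 2 valence electrons; O²⁺ still has 4 valence electrons; B²⁺ still has 1 valence electron; Li²⁺ is already 1 electron into the core; P²⁺ still has 3 valence electrons.
Breaking into a closed-shell core is much more expensive than removing a leftover valence electron — Li has the largest IE_3 here.
Valence configurations: C²⁺ [He]2s², O²⁺ [He]2s²2p², B²⁺ [He]2s¹, P²⁺ [Ne]3s²3p¹.
Approximate IE_3 values (kJ/mol): C 4620, O 5300, B 3660, Li 11815, P 2914.
Putting it together, IE_3: P < B < C < O < Li.

Li > O > C > B > P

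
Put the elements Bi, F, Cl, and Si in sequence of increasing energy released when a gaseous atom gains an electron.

F is in period 2, group 17; Si is in period 3, group 14; Cl is in period 3, group 17; Bi is in period 6, group 15.
EA tends to increase across a period and decrease down a group, though the pattern is less regular than for IE or radius.
These span different periods and groups, so the two trends combine.
Si > Bi: the two effects oppose for this pair; the down-group effect wins (134 vs 91 kJ/mol).
F > Si: relative to Si, both the across-period and down-group shifts push F's electron affinity up.
Cl > F: this pair runs against the simple trend — see the exception note.
Note the exception: Cl has a higher electron affinity than F, contrary to the simple trend — F's small 2p subshell makes the incoming electron feel strong e⁻–e⁻ repulsion, so Cl actually releases more energy on gaining an electron.
Tabulated electron affinity (kJ/mol): F 328, Si 134, Cl 349, Bi 91.
So from lowest to highest: Bi < Si < F < Cl.

Bi < Si < F < Cl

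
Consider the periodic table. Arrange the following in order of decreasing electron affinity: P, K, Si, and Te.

Te, Si, P, K

Adding an electron releases more energy for atoms nearer the top right (short of the noble gases).
Neither a single period nor a single group — weigh both effects.
P > K: relative to K, both the across-period and down-group shifts push P's electron affinity up.
Si > P: this pair runs against the simple trend — see the exception note.
Te > Si: period and group pull opposite ways; the across-period shift dominates (190 vs 134 kJ/mol).
Note the exception: Si has a higher electron affinity than P, contrary to the simple trend — adding an electron to P's half-filled 3p³ is unfavourable, so Si (3p²) has the more exothermic EA.
Tabulated electron affinity (kJ/mol): Si 134, P 72, K 48, Te 190.
So from highest to lowest: Te > Si > P > K.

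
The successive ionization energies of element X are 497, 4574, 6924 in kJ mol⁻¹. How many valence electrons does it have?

Look for the largest jump between consecutive ionization energies: IE2/IE1 ≈ 9.2, far larger than any earlier ratio.
That jump marks the point where a core electron is being removed. So the atom has 1 valence electron.

1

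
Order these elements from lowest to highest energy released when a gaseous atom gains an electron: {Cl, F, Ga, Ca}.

Adding an electron releases more energy for atoms nearer the top right (short of the noble gases).
These span different periods and groups, so the two trends combine.
Ga > Ca: both are in period 4; the period trend gives Ga the larger value.
F > Ga: relative to Ga, both the across-period and down-group shifts push F's electron affinity up.
Cl > F: this pair runs against the simple trend — see the exception note.
Note the exception: Cl has a higher electron affinity than F, contrary to the simple trend — F's small 2p subshell makes the incoming electron feel strong e⁻–e⁻ repulsion, so Cl actually releases more energy on gaining an electron.
For reference (kJ/mol): F 328, Cl 349, Ca 2, Ga 29.
So from lowest to highest: Ca < Ga < F < Cl.

Ca < Ga < F < Cl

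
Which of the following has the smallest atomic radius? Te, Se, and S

S

S is in period 3, group 16; Se is in period 4, group 16; Te is in period 5, group 16.
Moving right in a period, electrons are added to the same shell under a stronger nuclear pull, so atoms get smaller; moving down, a new shell is opened and atoms get larger.
All are in group 16, so atomic radius increases down the group.
The smallest atomic radius among these belongs to S.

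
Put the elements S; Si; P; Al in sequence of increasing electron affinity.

Atoms with high Z_eff and room in the valence shell (especially the halogens) have the most exothermic electron affinities.
All lie in period 3; the across-period trend (electron affinity increases left to right) applies, with the exception below.
Note the exception: Si has a higher electron affinity than P, contrary to the simple trend — adding an electron to P's half-filled 3p³ is unfavourable, so Si (3p²) has the more exothermic EA.
For reference (kJ/mol): Al 42, Si 134, P 72, S 200.
So from lowest to highest: Al < P < Si < S.

Al < P < Si < S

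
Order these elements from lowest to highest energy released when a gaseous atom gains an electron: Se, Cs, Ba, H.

H is in period 1, group 1; Se is in period 4, group 16; Cs is in period 6, group 1; Ba is in period 6, group 2.
Adding an electron releases more energy for atoms nearer the top right (short of the noble gases).
Neither a single period nor a single group — weigh both effects.
Cs > Ba: this pair runs against the simple trend — see the exception note.
H > Cs: they share group 1; the group trend gives H the larger value.
Se > H: the two effects oppose for this pair; the across-period effect wins (195 vs 73 kJ/mol).
Note the exception: Cs has a higher electron affinity than Ba, contrary to the simple trend — adding an electron to Ba (ns²) has to open a new, higher-energy np subshell, which is unfavourable.
Tabulated electron affinity (kJ/mol): H 73, Se 195, Cs 46, Ba 14.
So from lowest to highest: Ba < Cs < H < Se.

Ba, Cs, H, Se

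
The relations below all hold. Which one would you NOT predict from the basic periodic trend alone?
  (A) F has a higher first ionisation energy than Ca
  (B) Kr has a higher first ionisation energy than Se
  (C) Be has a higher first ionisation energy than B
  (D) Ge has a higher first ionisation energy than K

(C)

The general trend: first ionisation energy increases across a period and decreases down a group.
(A) F (period 2, group 17) vs Ca (period 4, group 2): the stated order agrees with the simple trend.
(B) Kr (period 4, group 18) vs Se (period 4, group 16): the stated order agrees with the simple trend.
(C) Be (period 2, group 2) vs B (period 2, group 13): the stated order contradicts the simple trend.
(D) Ge (period 4, group 14) vs K (period 4, group 1): the stated order agrees with the simple trend.
The exception is (C): removing B's lone 2p electron is easier than breaking Be's filled 2s².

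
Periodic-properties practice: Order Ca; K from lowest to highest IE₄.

K, Ca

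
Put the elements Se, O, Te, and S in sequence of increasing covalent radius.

Across a period the added protons contract the valence shell; down a group each new principal shell makes the atom larger.
All are in group 16, so atomic radius increases down the group.
So from smallest to largest: O < S < Se < Te.

O < S < Se < Te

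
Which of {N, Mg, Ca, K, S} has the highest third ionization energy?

Mg

The third ionization energy removes an electron from the +2 ion. For each element: N²⁺ still has 3 valence electrons; Mg²⁺ is the bare [Ne] core; Ca²⁺ is the bare [Ar] core; K²⁺ is already 1 electron into the core; S²⁺ still has 4 valence electrons.
Usually core removal costs more than valence removal, but here the competition is close: a tightly held n=2 valence electron can cost more to remove than an n=3 core electron, so the actual values have to decide it.
Valence configurations: N²⁺ [He]2s²2p¹, S²⁺ [Ne]3s²3p².
Approximate IE_3 values (kJ/mol): N 4578, Mg 7733, Ca 4912, K 4420, S 3357.
So the third ionization energies run S < K < N < Ca < Mg.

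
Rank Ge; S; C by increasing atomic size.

C, S, Ge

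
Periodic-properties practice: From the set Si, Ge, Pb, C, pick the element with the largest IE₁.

C

C is in period 2, group 14; Si is in period 3, group 14; Ge is in period 4, group 14; Pb is in period 6, group 14.
Across a period the outer electron is held more tightly (higher IE₁); down a group it sits in a higher shell, more shielded, and comes off more easily.
All are in group 14, so first ionization energy increases up the group.
The largest IE₁ among these belongs to C.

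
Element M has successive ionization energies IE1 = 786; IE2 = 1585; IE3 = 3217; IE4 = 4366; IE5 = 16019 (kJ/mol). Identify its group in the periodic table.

Look for the largest jump between consecutive ionization energies: IE5/IE4 ≈ 3.7, far larger than any earlier ratio.
That jump marks the point where a core electron is being removed. So the atom has 4 valence electrons.
A main-group element with 4 valence electrons is in group 14.

Group 14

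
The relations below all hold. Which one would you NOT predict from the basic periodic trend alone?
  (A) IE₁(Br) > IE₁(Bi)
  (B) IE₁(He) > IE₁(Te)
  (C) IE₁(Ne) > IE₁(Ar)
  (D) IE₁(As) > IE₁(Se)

(D)

The general trend: first ionization energy increases across a period and decreases down a group.
(A) Br (period 4, group 17) vs Bi (period 6, group 15): the stated order agrees with the simple trend.
(B) He (period 1, group 18) vs Te (period 5, group 16): the stated order agrees with the simple trend.
(C) Ne (period 2, group 18) vs Ar (period 3, group 18): the stated order agrees with the simple trend.
(D) As (period 4, group 15) vs Se (period 4, group 16): the stated order contradicts the simple trend.
The exception is (D): Se (4p⁴) ionizes more easily than half-filled As (4p³).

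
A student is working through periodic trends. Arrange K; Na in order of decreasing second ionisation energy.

Na > K

After 1 electron has been removed, what remains? K⁺ is the bare [Ar] core; Na⁺ is the bare [Ne] core.
All of these are removing an electron from a noble-gas core or deeper; the smaller core (lower principal quantum number) is held far more tightly, and within a period the higher nuclear charge binds the same core more tightly.
The numbers (kJ/mol): K 3052, Na 4562.
Hence IE_2: K < Na.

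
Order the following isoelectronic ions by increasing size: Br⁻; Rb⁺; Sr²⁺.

Sr²⁺, Rb⁺, Br⁻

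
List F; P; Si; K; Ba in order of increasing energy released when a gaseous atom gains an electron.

Ba < K < P < Si < F

EA tends to increase across a period and decrease down a group, though the pattern is less regular than for IE or radius.
These span different periods and groups, so the two trends combine.
K > Ba: the two effects oppose for this pair; the down-group effect wins (48 vs 14 kJ/mol).
P > K: relative to K, both the across-period and down-group shifts push P's electron affinity up.
Si > P: this pair runs against the simple trend — see the exception note.
F > Si: relative to Si, both the across-period and down-group shifts push F's electron affinity up.
Note the exception: Si has a higher electron affinity than P, contrary to the simple trend — adding an electron to P's half-filled 3p³ is unfavourable, so Si (3p²) has the more exothermic EA.
For reference (kJ/mol): F 328, Si 134, P 72, K 48, Ba 14.
So from lowest to highest: Ba < K < P < Si < F.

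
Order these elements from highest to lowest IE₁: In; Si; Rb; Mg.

Mg is in period 3, group 2; Si is in period 3, group 14; Rb is in period 5, group 1; In is in period 5, group 13.
Removing the outermost electron gets harder across a period and easier down a group.
Neither a single period nor a single group — weigh both effects.
In > Rb: both are in period 5; the period trend gives In the larger value.
Mg > In: the two effects oppose for this pair; the down-group effect wins (738 vs 558 kJ/mol).
Si > Mg: Si lies to the right of Mg in period 3, so the across-period effect alone puts Si higher.
For reference (kJ/mol): Mg 738, Si 786, Rb 403, In 558.
So from highest to lowest: Si > Mg > In > Rb.

Si > Mg > In > Rb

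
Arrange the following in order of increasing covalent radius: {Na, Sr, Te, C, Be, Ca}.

C < Be < Te < Na < Ca < Sr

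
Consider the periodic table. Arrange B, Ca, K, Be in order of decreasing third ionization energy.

Be > Ca > K > B

IE_3 is the cost of taking one more electron from the +2 cation: B²⁺ still has 1 valence electron; Ca²⁺ is the bare [Ar] core; K²⁺ is already 1 electron into the core; Be²⁺ is the bare [He] core.
Core electrons are held far more tightly than valence electrons, so K, Ca and Be top the IE_3 order.
The numbers (kJ/mol): B 3660, Ca 4912, K 4420, Be 14849.
So the third ionization energies run B < K < Ca < Be.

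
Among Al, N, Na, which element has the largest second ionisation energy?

The second ionization energy removes an electron from the +1 ion. For each element: Al⁺ still has 2 valence electrons; N⁺ still has 4 valence electrons; Na⁺ is the bare [Ne] core.
Core electrons are held far more tightly than valence electrons, so Na tops the IE_2 order.
Valence configurations: Al⁺ [Ne]3s², N⁺ [He]2s²2p².
Approximate IE_2 values (kJ/mol): Al 1817, N 2856, Na 4562.
Putting it together, IE_2: Al < N < Na.

Na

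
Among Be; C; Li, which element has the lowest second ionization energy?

Be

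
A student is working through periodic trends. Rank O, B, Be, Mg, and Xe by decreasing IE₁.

Be is in period 2, group 2; B is in period 2, group 13; O is in period 2, group 16; Mg is in period 3, group 2; Xe is in period 5, group 18.
IE₁ increases left→right with effective nuclear charge and decreases top→bottom as the valence shell moves farther out.
Neither a single period nor a single group — weigh both effects.
B > Mg: both effects reinforce here, so B is clearly the higher of the two.
Be > B: this pair runs against the simple trend — see the exception note.
Xe > Be: period and group pull opposite ways; the across-period shift dominates (1170 vs 900 kJ/mol).
O > Xe: the two effects oppose for this pair; the down-group effect wins (1314 vs 1170 kJ/mol).
Note the exception: Be has a higher first ionization energy than B, contrary to the simple trend — removing B's lone 2p electron is easier than breaking Be's filled 2s².
For reference (kJ/mol): Be 900, B 801, O 1314, Mg 738, Xe 1170.
So from highest to lowest: O > Xe > Be > B > Mg.

O > Xe > Be > B > Mg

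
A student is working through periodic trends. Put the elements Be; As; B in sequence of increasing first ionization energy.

B, Be, As

IE₁ increases left→right with effective nuclear charge and decreases top→bottom as the valence shell moves farther out.
These span different periods and groups, so the two trends combine.
Be > B: this pair runs against the simple trend — see the exception note.
As > Be: the two effects oppose for this pair; the across-period effect wins (947 vs 900 kJ/mol).
Note the exception: Be has a higher first ionization energy than B, contrary to the simple trend — removing B's lone 2p electron is easier than breaking Be's filled 2s².
Approximate values (kJ/mol): Be 900, B 801, As 947.
So from lowest to highest: B < Be < As.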